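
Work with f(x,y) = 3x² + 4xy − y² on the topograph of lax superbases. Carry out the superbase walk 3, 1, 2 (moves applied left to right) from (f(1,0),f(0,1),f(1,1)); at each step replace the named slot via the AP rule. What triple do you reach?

start (3,-1,6) = (f(1,0),f(0,1),f(1,1))
replace slot 3: 2·(3+(-1)) − 6 = -2 → (3,-1,-2)
replace slot 1: 2·((-1)+(-2)) − 3 = -9 → (-9,-1,-2)
replace slot 2: 2·((-9)+(-2)) − (-1) = -21 → (-9,-21,-2)

-9,-21,-2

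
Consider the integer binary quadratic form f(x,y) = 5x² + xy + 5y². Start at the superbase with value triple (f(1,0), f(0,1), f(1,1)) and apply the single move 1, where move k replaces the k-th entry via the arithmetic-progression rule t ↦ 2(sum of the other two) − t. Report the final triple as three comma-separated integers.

start (5,5,11) = (f(1,0),f(0,1),f(1,1))
replace slot 1: 2·(5+11) − 5 = 27 → (27,5,11)

27,5,11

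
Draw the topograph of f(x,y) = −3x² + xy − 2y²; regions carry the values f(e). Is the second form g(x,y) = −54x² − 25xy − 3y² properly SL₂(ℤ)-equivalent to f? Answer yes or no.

D₁ = -23, D₂ = -23
f is negative-definite; reduce −f:
−f: flip: (3,-1,2)→(2,1,3)
−f: reduced (well bottom): (2,1,3) with a≤c, −a<b≤a
flip sign back: reduced form of f is (-2,-1,-3)
g is negative-definite; reduce −g:
−g: flip: (54,25,3)→(3,-25,54)
−g: translate: b→-1 (≡-25 mod 6), so (3,-25,54)→(3,-1,2)
−g: flip: (3,-1,2)→(2,1,3)
−g: reduced (well bottom): (2,1,3) with a≤c, −a<b≤a
flip sign back: reduced form of g is (-2,-1,-3)
reduced forms (-2, -1, -3) vs (-2, -1, -3) ⇒ equivalent

yes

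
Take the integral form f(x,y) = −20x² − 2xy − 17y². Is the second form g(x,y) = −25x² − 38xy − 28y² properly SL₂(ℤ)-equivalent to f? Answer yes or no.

D₁ = -1356, D₂ = -1356
f is negative-definite; reduce −f:
−f: flip: (20,2,17)→(17,-2,20)
−f: reduced (well bottom): (17,-2,20) with a≤c, −a<b≤a
flip sign back: reduced form of f is (-17,2,-20)
g is negative-definite; reduce −g:
−g: translate: b→-12 (≡38 mod 50), so (25,38,28)→(25,-12,15)
−g: flip: (25,-12,15)→(15,12,25)
−g: reduced (well bottom): (15,12,25) with a≤c, −a<b≤a
flip sign back: reduced form of g is (-15,-12,-25)
reduced forms (-17, 2, -20) vs (-15, -12, -25) ⇒ inequivalent

no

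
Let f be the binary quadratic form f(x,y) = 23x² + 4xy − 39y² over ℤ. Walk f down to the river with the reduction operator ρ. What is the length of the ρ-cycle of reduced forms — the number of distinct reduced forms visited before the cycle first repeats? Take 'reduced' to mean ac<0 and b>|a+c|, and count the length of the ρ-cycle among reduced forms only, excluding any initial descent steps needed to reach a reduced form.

D = 3604, ⌊√D⌋ = 60
descent: ρ → (-39,-4,23)
descent: ρ → (23,50,-12)  [lands on river]
river: ρ → (-12,46,31)
river: ρ → (31,16,-27)
river: ρ → (-27,38,20)
river: ρ → (20,42,-23)
river: ρ → (-23,50,12)
river: ρ → (12,46,-31)
river: ρ → (-31,16,27)
river: ρ → (27,38,-20)
river: ρ → (-20,42,23)
ρ-cycle length = 10 (tail of 2 descent steps not counted)

10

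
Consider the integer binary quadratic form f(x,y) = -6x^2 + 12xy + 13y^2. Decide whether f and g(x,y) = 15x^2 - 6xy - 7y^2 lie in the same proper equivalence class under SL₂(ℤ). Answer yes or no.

D₁ = 456, D₂ = 456
river cycle of f (length 10): (13, 14, -5), (-5, 16, 10), (10, 4, -11), (-11, 18, 3), (3, 18, -11), (-11, 4, 10), (10, 16, -5), (-5, 14, 13), (13, 12, -6), (-6, 12, 13)
river cycle of g (length 6): (-7, 20, 2), (2, 20, -7), (-7, 8, 14), (14, 20, -1), (-1, 20, 14), (14, 8, -7)
cycles differ ⇒ inequivalent

no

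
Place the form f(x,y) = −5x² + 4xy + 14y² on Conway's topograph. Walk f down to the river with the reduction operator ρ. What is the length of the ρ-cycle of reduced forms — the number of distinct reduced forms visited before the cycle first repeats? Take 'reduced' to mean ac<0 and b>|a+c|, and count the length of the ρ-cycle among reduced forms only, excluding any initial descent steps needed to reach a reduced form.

D = 296, ⌊√D⌋ = 17
descent: ρ → (14,-4,-5)
descent: ρ → (-5,14,5)  [lands on river]
river: ρ → (5,16,-2)
river: ρ → (-2,16,5)
river: ρ → (5,14,-5)
river: ρ → (-5,16,2)
river: ρ → (2,16,-5)
ρ-cycle length = 6 (tail of 2 descent steps not counted)

6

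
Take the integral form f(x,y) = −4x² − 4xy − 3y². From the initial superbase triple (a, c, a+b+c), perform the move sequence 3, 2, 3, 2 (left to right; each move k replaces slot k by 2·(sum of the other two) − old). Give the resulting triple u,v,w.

start (-4,-3,-11) = (f(1,0),f(0,1),f(1,1))
replace slot 3: 2·((-4)+(-3)) − (-11) = -3 → (-4,-3,-3)
replace slot 2: 2·((-4)+(-3)) − (-3) = -11 → (-4,-11,-3)
replace slot 3: 2·((-4)+(-11)) − (-3) = -27 → (-4,-11,-27)
replace slot 2: 2·((-4)+(-27)) − (-11) = -51 → (-4,-51,-27)

-4,-51,-27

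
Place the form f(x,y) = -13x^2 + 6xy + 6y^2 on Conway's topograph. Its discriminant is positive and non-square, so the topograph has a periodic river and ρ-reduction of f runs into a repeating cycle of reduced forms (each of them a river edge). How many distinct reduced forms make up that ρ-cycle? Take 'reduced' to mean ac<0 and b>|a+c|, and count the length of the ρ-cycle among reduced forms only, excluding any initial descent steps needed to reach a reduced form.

D = 348, ⌊√D⌋ = 18
descent: ρ → (6,18,-1)  [lands on river]
river: ρ → (-1,18,6)
ρ-cycle length = 2 (tail of 1 descent step not counted)

2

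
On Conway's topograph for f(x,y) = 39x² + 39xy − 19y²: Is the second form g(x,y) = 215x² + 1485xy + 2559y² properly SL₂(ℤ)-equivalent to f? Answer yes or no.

D₁ = 4485, D₂ = 4485
river cycle of f (length 6): (-19, 37, 41), (41, 45, -15), (-15, 45, 41), (41, 37, -19), (-19, 39, 39), (39, 39, -19)
river cycle of g (length 6): (39, 39, -19), (-19, 37, 41), (41, 45, -15), (-15, 45, 41), (41, 37, -19), (-19, 39, 39)
cycles coincide ⇒ equivalent

yes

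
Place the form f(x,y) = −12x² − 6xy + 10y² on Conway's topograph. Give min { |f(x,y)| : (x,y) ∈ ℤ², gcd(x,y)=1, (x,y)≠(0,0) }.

descent: ρ → (10,6,-12)  [lands on river]
river: ρ → (-12,18,4)
river: ρ → (4,22,-2)
river: ρ → (-2,22,4)
river: ρ → (4,18,-12)
river: ρ → (-12,6,10)
river: ρ → (10,14,-8)
river: ρ → (-8,18,6)
river: ρ → (6,18,-8)
river: ρ → (-8,14,10)
closes: descent 1, river 10
min |a| on river = 2

2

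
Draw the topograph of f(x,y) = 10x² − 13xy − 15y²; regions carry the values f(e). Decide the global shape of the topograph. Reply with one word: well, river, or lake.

D = b²−4ac = (-13)² − 4·10·(-15) = 769
D > 0 non-square ⇒ indefinite ⇒ periodic river

river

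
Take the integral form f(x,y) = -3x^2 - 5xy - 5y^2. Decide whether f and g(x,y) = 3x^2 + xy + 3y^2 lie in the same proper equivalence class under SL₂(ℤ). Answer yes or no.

D₁ = -35, D₂ = -35
f is negative-definite; reduce −f:
−f: translate: b→-1 (≡5 mod 6), so (3,5,5)→(3,-1,3)
−f: flip: (3,-1,3)→(3,1,3)
−f: reduced (well bottom): (3,1,3) with a≤c, −a<b≤a
flip sign back: reduced form of f is (-3,-1,-3)
g: reduced (well bottom): (3,1,3) with a≤c, −a<b≤a
reduced forms (-3, -1, -3) vs (3, 1, 3) ⇒ inequivalent

no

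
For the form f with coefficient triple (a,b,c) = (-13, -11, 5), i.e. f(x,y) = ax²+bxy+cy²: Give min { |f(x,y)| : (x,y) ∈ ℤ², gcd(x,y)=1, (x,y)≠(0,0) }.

descent: ρ → (5,11,-13)  [lands on river]
river: ρ → (-13,15,3)
river: ρ → (3,15,-13)
river: ρ → (-13,11,5)
river: ρ → (5,19,-1)
river: ρ → (-1,19,5)
closes: descent 1, river 6
min |a| on river = 1

1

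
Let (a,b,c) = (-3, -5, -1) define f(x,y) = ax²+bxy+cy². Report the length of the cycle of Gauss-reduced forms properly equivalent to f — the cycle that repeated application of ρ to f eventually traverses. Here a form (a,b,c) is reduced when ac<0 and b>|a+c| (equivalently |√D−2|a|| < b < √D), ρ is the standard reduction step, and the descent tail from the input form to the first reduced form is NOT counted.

D = 13, ⌊√D⌋ = 3
descent: ρ → (-1,3,1)  [lands on river]
river: ρ → (1,3,-1)
ρ-cycle length = 2 (tail of 1 descent step not counted)

2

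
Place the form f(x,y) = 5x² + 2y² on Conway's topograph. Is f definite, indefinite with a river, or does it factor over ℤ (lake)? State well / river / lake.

D = b²−4ac = 0² − 4·5·2 = -40
D < 0 ⇒ definite ⇒ every region one sign ⇒ single well

well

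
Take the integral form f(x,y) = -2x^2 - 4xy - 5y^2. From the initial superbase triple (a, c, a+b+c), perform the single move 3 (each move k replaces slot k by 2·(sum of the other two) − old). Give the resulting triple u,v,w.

start (-2,-5,-11) = (f(1,0),f(0,1),f(1,1))
replace slot 3: 2·((-2)+(-5)) − (-11) = -3 → (-2,-5,-3)

-2,-5,-3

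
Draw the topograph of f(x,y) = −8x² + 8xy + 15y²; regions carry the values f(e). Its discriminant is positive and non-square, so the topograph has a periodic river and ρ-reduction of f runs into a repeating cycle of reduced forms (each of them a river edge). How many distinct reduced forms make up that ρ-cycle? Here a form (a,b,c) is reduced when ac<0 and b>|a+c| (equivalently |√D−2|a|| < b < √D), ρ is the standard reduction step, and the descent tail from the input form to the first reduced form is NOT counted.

D = 544, ⌊√D⌋ = 23
river: ρ → (15,22,-1)
river: ρ → (-1,22,15)
river: ρ → (15,8,-8)
river: ρ → (-8,8,15)
ρ-cycle length = 4 (tail of 0 descent steps not counted)

4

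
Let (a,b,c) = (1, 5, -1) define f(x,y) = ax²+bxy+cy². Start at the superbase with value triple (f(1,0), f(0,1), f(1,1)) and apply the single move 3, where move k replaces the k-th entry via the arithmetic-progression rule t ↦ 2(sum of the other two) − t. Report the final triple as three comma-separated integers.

start (1,-1,5) = (f(1,0),f(0,1),f(1,1))
replace slot 3: 2·(1+(-1)) − 5 = -5 → (1,-1,-5)

1,-1,-5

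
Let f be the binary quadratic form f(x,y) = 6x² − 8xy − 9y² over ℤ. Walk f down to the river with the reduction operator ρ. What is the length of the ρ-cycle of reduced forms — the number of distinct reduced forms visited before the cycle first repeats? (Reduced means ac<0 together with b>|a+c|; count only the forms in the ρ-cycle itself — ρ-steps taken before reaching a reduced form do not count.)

D = 280, ⌊√D⌋ = 16
descent: ρ → (-9,8,6)  [lands on river]
river: ρ → (6,16,-1)
river: ρ → (-1,16,6)
river: ρ → (6,8,-9)
river: ρ → (-9,10,5)
river: ρ → (5,10,-9)
ρ-cycle length = 6 (tail of 1 descent step not counted)

6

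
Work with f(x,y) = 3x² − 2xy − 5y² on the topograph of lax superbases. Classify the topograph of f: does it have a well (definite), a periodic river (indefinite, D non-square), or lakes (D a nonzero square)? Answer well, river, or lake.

D = b²−4ac = (-2)² − 4·3·(-5) = 64
D = 8² is a perfect square ⇒ form factors over ℤ ⇒ lakes

lake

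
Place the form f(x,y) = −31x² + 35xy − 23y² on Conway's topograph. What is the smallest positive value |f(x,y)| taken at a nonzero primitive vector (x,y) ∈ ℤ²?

translate: b→27 (≡-35 mod 62), so (31,-35,23)→(31,27,19)
flip: (31,27,19)→(19,-27,31)
translate: b→11 (≡-27 mod 38), so (19,-27,31)→(19,11,23)
reduced (well bottom): (19,11,23) with a≤c, −a<b≤a
well minimum |f| = |-19| = 19 (negative-definite)

19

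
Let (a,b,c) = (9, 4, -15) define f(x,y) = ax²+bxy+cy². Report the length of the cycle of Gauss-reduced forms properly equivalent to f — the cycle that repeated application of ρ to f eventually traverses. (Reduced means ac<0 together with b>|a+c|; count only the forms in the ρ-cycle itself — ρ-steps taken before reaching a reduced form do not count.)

D = 556, ⌊√D⌋ = 23
descent: ρ → (-15,-4,9)
descent: ρ → (9,22,-2)  [lands on river]
river: ρ → (-2,22,9)
river: ρ → (9,14,-10)
river: ρ → (-10,6,13)
river: ρ → (13,20,-3)
river: ρ → (-3,22,6)
river: ρ → (6,14,-15)
river: ρ → (-15,16,5)
river: ρ → (5,14,-18)
river: ρ → (-18,22,1)
river: ρ → (1,22,-18)
river: ρ → (-18,14,5)
river: ρ → (5,16,-15)
river: ρ → (-15,14,6)
river: ρ → (6,22,-3)
river: ρ → (-3,20,13)
river: ρ → (13,6,-10)
river: ρ → (-10,14,9)
ρ-cycle length = 18 (tail of 2 descent steps not counted)

18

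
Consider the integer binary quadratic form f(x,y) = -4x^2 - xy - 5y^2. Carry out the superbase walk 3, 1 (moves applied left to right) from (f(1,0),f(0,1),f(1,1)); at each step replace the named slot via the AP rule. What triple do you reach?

start (-4,-5,-10) = (f(1,0),f(0,1),f(1,1))
replace slot 3: 2·((-4)+(-5)) − (-10) = -8 → (-4,-5,-8)
replace slot 1: 2·((-5)+(-8)) − (-4) = -22 → (-22,-5,-8)

-22,-5,-8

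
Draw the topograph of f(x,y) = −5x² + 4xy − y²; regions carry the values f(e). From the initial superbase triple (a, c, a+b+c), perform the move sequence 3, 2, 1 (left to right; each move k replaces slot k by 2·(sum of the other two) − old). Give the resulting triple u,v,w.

start (-5,-1,-2) = (f(1,0),f(0,1),f(1,1))
replace slot 3: 2·((-5)+(-1)) − (-2) = -10 → (-5,-1,-10)
replace slot 2: 2·((-5)+(-10)) − (-1) = -29 → (-5,-29,-10)
replace slot 1: 2·((-29)+(-10)) − (-5) = -73 → (-73,-29,-10)

-73,-29,-10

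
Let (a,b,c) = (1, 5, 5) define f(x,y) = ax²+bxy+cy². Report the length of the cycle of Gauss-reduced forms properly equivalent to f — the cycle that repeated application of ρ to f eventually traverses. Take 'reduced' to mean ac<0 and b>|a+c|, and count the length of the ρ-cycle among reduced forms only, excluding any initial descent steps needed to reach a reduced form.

D = 5, ⌊√D⌋ = 2
descent: ρ → (5,5,1)
descent: ρ → (1,1,-1)  [lands on river]
river: ρ → (-1,1,1)
ρ-cycle length = 2 (tail of 2 descent steps not counted)

2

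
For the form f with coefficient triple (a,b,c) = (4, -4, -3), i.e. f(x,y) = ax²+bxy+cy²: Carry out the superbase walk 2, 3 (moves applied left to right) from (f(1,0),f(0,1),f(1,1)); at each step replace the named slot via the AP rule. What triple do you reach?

start (4,-3,-3) = (f(1,0),f(0,1),f(1,1))
replace slot 2: 2·(4+(-3)) − (-3) = 5 → (4,5,-3)
replace slot 3: 2·(4+5) − (-3) = 21 → (4,5,21)

4,5,21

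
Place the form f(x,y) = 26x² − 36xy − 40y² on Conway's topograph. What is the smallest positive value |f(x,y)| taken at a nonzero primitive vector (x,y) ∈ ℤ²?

descent: ρ → (-40,36,26)  [lands on river]
river: ρ → (26,68,-8)
river: ρ → (-8,60,58)
river: ρ → (58,56,-10)
river: ρ → (-10,64,34)
river: ρ → (34,72,-2)
river: ρ → (-2,72,34)
river: ρ → (34,64,-10)
river: ρ → (-10,56,58)
river: ρ → (58,60,-8)
river: ρ → (-8,68,26)
river: ρ → (26,36,-40)
river: ρ → (-40,44,22)
river: ρ → (22,44,-40)
closes: descent 1, river 14
min |a| on river = 2

2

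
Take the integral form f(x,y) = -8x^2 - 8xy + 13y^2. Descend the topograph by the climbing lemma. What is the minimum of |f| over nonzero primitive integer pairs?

descent: ρ → (13,8,-8)  [lands on river]
river: ρ → (-8,8,13)
river: ρ → (13,18,-3)
river: ρ → (-3,18,13)
closes: descent 1, river 4
min |a| on river = 3

3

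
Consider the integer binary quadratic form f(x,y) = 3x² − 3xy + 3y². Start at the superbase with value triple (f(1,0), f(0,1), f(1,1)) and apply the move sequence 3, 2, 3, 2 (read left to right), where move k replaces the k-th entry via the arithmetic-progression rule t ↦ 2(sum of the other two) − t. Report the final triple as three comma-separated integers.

start (3,3,3) = (f(1,0),f(0,1),f(1,1))
replace slot 3: 2·(3+3) − 3 = 9 → (3,3,9)
replace slot 2: 2·(3+9) − 3 = 21 → (3,21,9)
replace slot 3: 2·(3+21) − 9 = 39 → (3,21,39)
replace slot 2: 2·(3+39) − 21 = 63 → (3,63,39)

3,63,39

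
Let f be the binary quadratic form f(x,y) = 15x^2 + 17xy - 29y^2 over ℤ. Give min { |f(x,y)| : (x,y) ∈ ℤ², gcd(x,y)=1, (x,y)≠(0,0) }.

river: ρ → (-29,41,3)
river: ρ → (3,43,-15)
river: ρ → (-15,17,29)
river: ρ → (29,41,-3)
river: ρ → (-3,43,15)
river: ρ → (15,17,-29)
closes: descent 0, river 6
min |a| on river = 3

3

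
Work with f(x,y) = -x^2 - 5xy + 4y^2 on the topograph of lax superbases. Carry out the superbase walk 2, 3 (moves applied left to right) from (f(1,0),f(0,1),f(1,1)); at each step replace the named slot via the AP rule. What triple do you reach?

start (-1,4,-2) = (f(1,0),f(0,1),f(1,1))
replace slot 2: 2·((-1)+(-2)) − 4 = -10 → (-1,-10,-2)
replace slot 3: 2·((-1)+(-10)) − (-2) = -20 → (-1,-10,-20)

-1,-10,-20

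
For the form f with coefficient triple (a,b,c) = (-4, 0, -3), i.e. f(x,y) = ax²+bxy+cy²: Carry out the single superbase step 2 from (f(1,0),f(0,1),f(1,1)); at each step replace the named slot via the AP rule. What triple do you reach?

start (-4,-3,-7) = (f(1,0),f(0,1),f(1,1))
replace slot 2: 2·((-4)+(-7)) − (-3) = -19 → (-4,-19,-7)

-4,-19,-7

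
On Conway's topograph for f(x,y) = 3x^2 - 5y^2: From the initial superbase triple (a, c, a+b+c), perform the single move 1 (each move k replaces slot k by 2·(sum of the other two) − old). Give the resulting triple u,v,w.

start (3,-5,-2) = (f(1,0),f(0,1),f(1,1))
replace slot 1: 2·((-5)+(-2)) − 3 = -17 → (-17,-5,-2)

-17,-5,-2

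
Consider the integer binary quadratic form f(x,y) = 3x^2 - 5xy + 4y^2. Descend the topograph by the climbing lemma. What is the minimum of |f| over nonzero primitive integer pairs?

translate: b→1 (≡-5 mod 6), so (3,-5,4)→(3,1,2)
flip: (3,1,2)→(2,-1,3)
reduced (well bottom): (2,-1,3) with a≤c, −a<b≤a
well minimum = a = 2

2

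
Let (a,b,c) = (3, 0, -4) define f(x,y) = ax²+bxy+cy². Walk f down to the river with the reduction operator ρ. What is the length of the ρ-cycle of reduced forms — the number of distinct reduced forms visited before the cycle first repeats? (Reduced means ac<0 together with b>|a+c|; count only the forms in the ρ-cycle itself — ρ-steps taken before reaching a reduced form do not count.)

D = 48, ⌊√D⌋ = 6
descent: ρ → (-4,0,3)
descent: ρ → (3,6,-1)  [lands on river]
river: ρ → (-1,6,3)
ρ-cycle length = 2 (tail of 2 descent steps not counted)

2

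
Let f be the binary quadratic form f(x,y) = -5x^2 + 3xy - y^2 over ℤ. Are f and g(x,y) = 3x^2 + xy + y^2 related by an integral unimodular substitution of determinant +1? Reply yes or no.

D₁ = -11, D₂ = -11
f is negative-definite; reduce −f:
−f: flip: (5,-3,1)→(1,3,5)
−f: translate: b→1 (≡3 mod 2), so (1,3,5)→(1,1,3)
−f: reduced (well bottom): (1,1,3) with a≤c, −a<b≤a
flip sign back: reduced form of f is (-1,-1,-3)
g: flip: (3,1,1)→(1,-1,3)
g: translate: b→1 (≡-1 mod 2), so (1,-1,3)→(1,1,3)
g: reduced (well bottom): (1,1,3) with a≤c, −a<b≤a
reduced forms (-1, -1, -3) vs (1, 1, 3) ⇒ inequivalent

no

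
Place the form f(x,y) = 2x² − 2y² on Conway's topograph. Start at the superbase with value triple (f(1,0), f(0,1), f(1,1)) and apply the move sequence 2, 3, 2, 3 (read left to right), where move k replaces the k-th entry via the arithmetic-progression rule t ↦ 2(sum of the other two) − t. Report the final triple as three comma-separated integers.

start (2,-2,0) = (f(1,0),f(0,1),f(1,1))
replace slot 2: 2·(2+0) − (-2) = 6 → (2,6,0)
replace slot 3: 2·(2+6) − 0 = 16 → (2,6,16)
replace slot 2: 2·(2+16) − 6 = 30 → (2,30,16)
replace slot 3: 2·(2+30) − 16 = 48 → (2,30,48)

2,30,48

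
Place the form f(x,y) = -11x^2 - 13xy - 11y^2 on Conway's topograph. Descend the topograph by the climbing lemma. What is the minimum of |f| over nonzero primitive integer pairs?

translate: b→-9 (≡13 mod 22), so (11,13,11)→(11,-9,9)
flip: (11,-9,9)→(9,9,11)
reduced (well bottom): (9,9,11) with a≤c, −a<b≤a
well minimum |f| = |-9| = 9 (negative-definite)

9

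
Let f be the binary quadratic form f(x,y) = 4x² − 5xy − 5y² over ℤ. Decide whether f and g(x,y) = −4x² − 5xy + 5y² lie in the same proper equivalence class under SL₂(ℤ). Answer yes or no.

D₁ = 105, D₂ = 105
river cycle of f (length 6): (-5, 5, 4), (4, 3, -6), (-6, 9, 1), (1, 9, -6), (-6, 3, 4), (4, 5, -5)
river cycle of g (length 6): (5, 5, -4), (-4, 3, 6), (6, 9, -1), (-1, 9, 6), (6, 3, -4), (-4, 5, 5)
cycles differ ⇒ inequivalent

no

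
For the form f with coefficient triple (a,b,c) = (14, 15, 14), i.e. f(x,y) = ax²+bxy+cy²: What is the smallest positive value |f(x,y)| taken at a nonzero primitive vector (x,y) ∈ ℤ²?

translate: b→-13 (≡15 mod 28), so (14,15,14)→(14,-13,13)
flip: (14,-13,13)→(13,13,14)
reduced (well bottom): (13,13,14) with a≤c, −a<b≤a
well minimum = a = 13

13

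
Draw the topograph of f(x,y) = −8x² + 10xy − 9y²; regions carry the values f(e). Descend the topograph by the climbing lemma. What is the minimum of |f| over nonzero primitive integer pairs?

translate: b→6 (≡-10 mod 16), so (8,-10,9)→(8,6,7)
flip: (8,6,7)→(7,-6,8)
reduced (well bottom): (7,-6,8) with a≤c, −a<b≤a
well minimum |f| = |-7| = 7 (negative-definite)

7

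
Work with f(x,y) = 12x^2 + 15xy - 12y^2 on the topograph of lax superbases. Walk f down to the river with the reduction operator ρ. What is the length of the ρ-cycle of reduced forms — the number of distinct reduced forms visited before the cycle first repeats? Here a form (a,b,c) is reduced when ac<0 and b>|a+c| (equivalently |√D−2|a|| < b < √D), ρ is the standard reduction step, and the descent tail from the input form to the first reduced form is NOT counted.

D = 801, ⌊√D⌋ = 28
river: ρ → (-12,9,15)
river: ρ → (15,21,-6)
river: ρ → (-6,27,3)
river: ρ → (3,27,-6)
river: ρ → (-6,21,15)
river: ρ → (15,9,-12)
river: ρ → (-12,15,12)
river: ρ → (12,9,-15)
river: ρ → (-15,21,6)
river: ρ → (6,27,-3)
river: ρ → (-3,27,6)
river: ρ → (6,21,-15)
river: ρ → (-15,9,12)
river: ρ → (12,15,-12)
ρ-cycle length = 14 (tail of 0 descent steps not counted)

14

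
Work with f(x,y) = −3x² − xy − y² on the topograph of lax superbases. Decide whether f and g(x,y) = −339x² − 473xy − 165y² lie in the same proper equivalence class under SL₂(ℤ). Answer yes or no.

D₁ = -11, D₂ = -11
f is negative-definite; reduce −f:
−f: flip: (3,1,1)→(1,-1,3)
−f: translate: b→1 (≡-1 mod 2), so (1,-1,3)→(1,1,3)
−f: reduced (well bottom): (1,1,3) with a≤c, −a<b≤a
flip sign back: reduced form of f is (-1,-1,-3)
g is negative-definite; reduce −g:
−g: translate: b→-205 (≡473 mod 678), so (339,473,165)→(339,-205,31)
−g: flip: (339,-205,31)→(31,205,339)
−g: translate: b→19 (≡205 mod 62), so (31,205,339)→(31,19,3)
−g: flip: (31,19,3)→(3,-19,31)
−g: translate: b→-1 (≡-19 mod 6), so (3,-19,31)→(3,-1,1)
−g: flip: (3,-1,1)→(1,1,3)
−g: reduced (well bottom): (1,1,3) with a≤c, −a<b≤a
flip sign back: reduced form of g is (-1,-1,-3)
reduced forms (-1, -1, -3) vs (-1, -1, -3) ⇒ equivalent

yes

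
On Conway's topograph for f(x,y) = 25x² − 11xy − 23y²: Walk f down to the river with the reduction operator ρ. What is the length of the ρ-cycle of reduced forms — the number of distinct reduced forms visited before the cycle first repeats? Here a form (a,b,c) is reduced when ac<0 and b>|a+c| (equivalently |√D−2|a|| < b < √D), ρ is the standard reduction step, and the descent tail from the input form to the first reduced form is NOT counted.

D = 2421, ⌊√D⌋ = 49
descent: ρ → (-23,11,25)  [lands on river]
river: ρ → (25,39,-9)
river: ρ → (-9,33,37)
river: ρ → (37,41,-5)
river: ρ → (-5,49,1)
river: ρ → (1,49,-5)
river: ρ → (-5,41,37)
river: ρ → (37,33,-9)
river: ρ → (-9,39,25)
river: ρ → (25,11,-23)
river: ρ → (-23,35,13)
river: ρ → (13,43,-11)
river: ρ → (-11,45,9)
river: ρ → (9,45,-11)
river: ρ → (-11,43,13)
river: ρ → (13,35,-23)
ρ-cycle length = 16 (tail of 1 descent step not counted)

16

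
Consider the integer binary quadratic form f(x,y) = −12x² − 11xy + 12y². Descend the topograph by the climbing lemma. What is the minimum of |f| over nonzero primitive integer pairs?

descent: ρ → (12,11,-12)  [lands on river]
river: ρ → (-12,13,11)
river: ρ → (11,9,-14)
river: ρ → (-14,19,6)
river: ρ → (6,17,-17)
river: ρ → (-17,17,6)
river: ρ → (6,19,-14)
river: ρ → (-14,9,11)
river: ρ → (11,13,-12)
river: ρ → (-12,11,12)
river: ρ → (12,13,-11)
river: ρ → (-11,9,14)
river: ρ → (14,19,-6)
river: ρ → (-6,17,17)
river: ρ → (17,17,-6)
river: ρ → (-6,19,14)
river: ρ → (14,9,-11)
river: ρ → (-11,13,12)
closes: descent 1, river 18
min |a| on river = 6

6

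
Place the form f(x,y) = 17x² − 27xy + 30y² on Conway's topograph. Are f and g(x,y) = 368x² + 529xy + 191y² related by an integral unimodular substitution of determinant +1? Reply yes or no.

D₁ = -1311, D₂ = -1311
f: translate: b→7 (≡-27 mod 34), so (17,-27,30)→(17,7,20)
f: reduced (well bottom): (17,7,20) with a≤c, −a<b≤a
g: translate: b→-207 (≡529 mod 736), so (368,529,191)→(368,-207,30)
g: flip: (368,-207,30)→(30,207,368)
g: translate: b→27 (≡207 mod 60), so (30,207,368)→(30,27,17)
g: flip: (30,27,17)→(17,-27,30)
g: translate: b→7 (≡-27 mod 34), so (17,-27,30)→(17,7,20)
g: reduced (well bottom): (17,7,20) with a≤c, −a<b≤a
reduced forms (17, 7, 20) vs (17, 7, 20) ⇒ equivalent

yes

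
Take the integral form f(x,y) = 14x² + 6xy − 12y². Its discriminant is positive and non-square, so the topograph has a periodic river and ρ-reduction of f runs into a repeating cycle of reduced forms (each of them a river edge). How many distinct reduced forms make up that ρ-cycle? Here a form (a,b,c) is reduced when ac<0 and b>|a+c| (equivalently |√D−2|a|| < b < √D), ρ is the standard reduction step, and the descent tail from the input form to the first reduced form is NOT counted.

D = 708, ⌊√D⌋ = 26
river: ρ → (-12,18,8)
river: ρ → (8,14,-16)
river: ρ → (-16,18,6)
river: ρ → (6,18,-16)
river: ρ → (-16,14,8)
river: ρ → (8,18,-12)
river: ρ → (-12,6,14)
river: ρ → (14,22,-4)
river: ρ → (-4,26,2)
river: ρ → (2,26,-4)
river: ρ → (-4,22,14)
river: ρ → (14,6,-12)
ρ-cycle length = 12 (tail of 0 descent steps not counted)

12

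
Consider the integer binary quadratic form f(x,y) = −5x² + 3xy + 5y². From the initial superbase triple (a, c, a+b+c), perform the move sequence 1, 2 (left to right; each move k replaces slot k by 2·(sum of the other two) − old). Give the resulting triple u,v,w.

start (-5,5,3) = (f(1,0),f(0,1),f(1,1))
replace slot 1: 2·(5+3) − (-5) = 21 → (21,5,3)
replace slot 2: 2·(21+3) − 5 = 43 → (21,43,3)

21,43,3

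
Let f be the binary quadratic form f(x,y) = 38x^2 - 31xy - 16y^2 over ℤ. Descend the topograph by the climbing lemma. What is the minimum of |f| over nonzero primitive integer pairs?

descent: ρ → (-16,31,38)  [lands on river]
river: ρ → (38,45,-9)
river: ρ → (-9,45,38)
river: ρ → (38,31,-16)
river: ρ → (-16,33,36)
river: ρ → (36,39,-13)
river: ρ → (-13,39,36)
river: ρ → (36,33,-16)
closes: descent 1, river 8
min |a| on river = 9

9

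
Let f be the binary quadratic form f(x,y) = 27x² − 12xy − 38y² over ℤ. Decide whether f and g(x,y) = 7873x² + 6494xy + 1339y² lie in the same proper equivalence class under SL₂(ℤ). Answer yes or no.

D₁ = 4248, D₂ = 4248
river cycle of f (length 10): (-38, 12, 27), (27, 42, -23), (-23, 50, 19), (19, 64, -2), (-2, 64, 19), (19, 50, -23), (-23, 42, 27), (27, 12, -38), (-38, 64, 1), (1, 64, -38)
river cycle of g (length 10): (27, 42, -23), (-23, 50, 19), (19, 64, -2), (-2, 64, 19), (19, 50, -23), (-23, 42, 27), (27, 12, -38), (-38, 64, 1), (1, 64, -38), (-38, 12, 27)
cycles coincide ⇒ equivalent

yes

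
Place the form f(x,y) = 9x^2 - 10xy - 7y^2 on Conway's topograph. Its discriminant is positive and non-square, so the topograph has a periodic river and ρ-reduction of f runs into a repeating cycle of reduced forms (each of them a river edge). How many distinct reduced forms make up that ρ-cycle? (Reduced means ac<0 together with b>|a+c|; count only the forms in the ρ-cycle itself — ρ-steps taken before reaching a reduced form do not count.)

D = 352, ⌊√D⌋ = 18
descent: ρ → (-7,10,9)  [lands on river]
river: ρ → (9,8,-8)
river: ρ → (-8,8,9)
river: ρ → (9,10,-7)
river: ρ → (-7,18,1)
river: ρ → (1,18,-7)
ρ-cycle length = 6 (tail of 1 descent step not counted)

6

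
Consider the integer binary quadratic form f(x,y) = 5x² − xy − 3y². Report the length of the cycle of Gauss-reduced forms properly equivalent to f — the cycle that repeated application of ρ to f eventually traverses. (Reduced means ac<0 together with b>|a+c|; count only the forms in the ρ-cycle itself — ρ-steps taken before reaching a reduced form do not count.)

D = 61, ⌊√D⌋ = 7
descent: ρ → (-3,7,1)  [lands on river]
river: ρ → (1,7,-3)
river: ρ → (-3,5,3)
river: ρ → (3,7,-1)
river: ρ → (-1,7,3)
river: ρ → (3,5,-3)
ρ-cycle length = 6 (tail of 1 descent step not counted)

6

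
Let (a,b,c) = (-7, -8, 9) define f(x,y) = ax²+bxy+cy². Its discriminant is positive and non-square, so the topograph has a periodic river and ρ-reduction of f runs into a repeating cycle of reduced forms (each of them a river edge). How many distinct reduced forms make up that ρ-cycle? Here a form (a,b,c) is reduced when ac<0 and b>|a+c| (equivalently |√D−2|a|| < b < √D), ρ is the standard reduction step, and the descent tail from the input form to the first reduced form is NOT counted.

D = 316, ⌊√D⌋ = 17
descent: ρ → (9,8,-7)  [lands on river]
river: ρ → (-7,6,10)
river: ρ → (10,14,-3)
river: ρ → (-3,16,5)
river: ρ → (5,14,-6)
river: ρ → (-6,10,9)
ρ-cycle length = 6 (tail of 1 descent step not counted)

6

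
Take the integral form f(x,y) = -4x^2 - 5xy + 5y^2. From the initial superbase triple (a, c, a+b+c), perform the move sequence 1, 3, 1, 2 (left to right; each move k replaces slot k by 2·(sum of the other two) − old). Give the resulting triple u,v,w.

start (-4,5,-4) = (f(1,0),f(0,1),f(1,1))
replace slot 1: 2·(5+(-4)) − (-4) = 6 → (6,5,-4)
replace slot 3: 2·(6+5) − (-4) = 26 → (6,5,26)
replace slot 1: 2·(5+26) − 6 = 56 → (56,5,26)
replace slot 2: 2·(56+26) − 5 = 159 → (56,159,26)

56,159,26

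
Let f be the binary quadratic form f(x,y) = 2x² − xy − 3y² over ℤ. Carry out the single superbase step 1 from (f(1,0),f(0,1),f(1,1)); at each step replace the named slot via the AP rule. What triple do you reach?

start (2,-3,-2) = (f(1,0),f(0,1),f(1,1))
replace slot 1: 2·((-3)+(-2)) − 2 = -12 → (-12,-3,-2)

-12,-3,-2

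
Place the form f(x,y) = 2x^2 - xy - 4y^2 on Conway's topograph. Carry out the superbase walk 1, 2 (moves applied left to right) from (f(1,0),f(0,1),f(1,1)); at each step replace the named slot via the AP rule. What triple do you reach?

start (2,-4,-3) = (f(1,0),f(0,1),f(1,1))
replace slot 1: 2·((-4)+(-3)) − 2 = -16 → (-16,-4,-3)
replace slot 2: 2·((-16)+(-3)) − (-4) = -34 → (-16,-34,-3)

-16,-34,-3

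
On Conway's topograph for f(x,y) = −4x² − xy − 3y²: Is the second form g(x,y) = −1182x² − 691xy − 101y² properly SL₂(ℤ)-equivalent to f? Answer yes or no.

D₁ = -47, D₂ = -47
f is negative-definite; reduce −f:
−f: flip: (4,1,3)→(3,-1,4)
−f: reduced (well bottom): (3,-1,4) with a≤c, −a<b≤a
flip sign back: reduced form of f is (-3,1,-4)
g is negative-definite; reduce −g:
−g: flip: (1182,691,101)→(101,-691,1182)
−g: translate: b→-85 (≡-691 mod 202), so (101,-691,1182)→(101,-85,18)
−g: flip: (101,-85,18)→(18,85,101)
−g: translate: b→13 (≡85 mod 36), so (18,85,101)→(18,13,3)
−g: flip: (18,13,3)→(3,-13,18)
−g: translate: b→-1 (≡-13 mod 6), so (3,-13,18)→(3,-1,4)
−g: reduced (well bottom): (3,-1,4) with a≤c, −a<b≤a
flip sign back: reduced form of g is (-3,1,-4)
reduced forms (-3, 1, -4) vs (-3, 1, -4) ⇒ equivalent

yes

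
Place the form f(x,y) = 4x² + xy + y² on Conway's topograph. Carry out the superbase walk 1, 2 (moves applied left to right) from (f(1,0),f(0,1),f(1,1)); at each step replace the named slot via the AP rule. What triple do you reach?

start (4,1,6) = (f(1,0),f(0,1),f(1,1))
replace slot 1: 2·(1+6) − 4 = 10 → (10,1,6)
replace slot 2: 2·(10+6) − 1 = 31 → (10,31,6)

10,31,6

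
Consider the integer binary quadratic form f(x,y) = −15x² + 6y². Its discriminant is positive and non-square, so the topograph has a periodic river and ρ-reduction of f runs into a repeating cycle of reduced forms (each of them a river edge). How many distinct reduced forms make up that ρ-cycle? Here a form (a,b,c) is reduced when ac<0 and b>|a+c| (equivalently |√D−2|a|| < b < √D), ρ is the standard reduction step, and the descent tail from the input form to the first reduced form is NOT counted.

D = 360, ⌊√D⌋ = 18
descent: ρ → (6,12,-9)  [lands on river]
river: ρ → (-9,6,9)
river: ρ → (9,12,-6)
river: ρ → (-6,12,9)
river: ρ → (9,6,-9)
river: ρ → (-9,12,6)
ρ-cycle length = 6 (tail of 1 descent step not counted)

6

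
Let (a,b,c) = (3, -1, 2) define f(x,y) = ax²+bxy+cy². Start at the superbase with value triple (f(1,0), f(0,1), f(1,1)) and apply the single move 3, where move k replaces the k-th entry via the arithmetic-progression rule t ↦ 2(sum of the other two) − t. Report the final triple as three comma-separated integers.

start (3,2,4) = (f(1,0),f(0,1),f(1,1))
replace slot 3: 2·(3+2) − 4 = 6 → (3,2,6)

3,2,6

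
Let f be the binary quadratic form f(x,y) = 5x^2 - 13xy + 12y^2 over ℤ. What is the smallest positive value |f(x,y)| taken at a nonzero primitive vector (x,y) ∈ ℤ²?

translate: b→-3 (≡-13 mod 10), so (5,-13,12)→(5,-3,4)
flip: (5,-3,4)→(4,3,5)
reduced (well bottom): (4,3,5) with a≤c, −a<b≤a
well minimum = a = 4

4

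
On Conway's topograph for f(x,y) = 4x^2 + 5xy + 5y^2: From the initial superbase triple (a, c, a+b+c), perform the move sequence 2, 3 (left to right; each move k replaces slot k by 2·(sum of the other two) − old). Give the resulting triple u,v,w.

start (4,5,14) = (f(1,0),f(0,1),f(1,1))
replace slot 2: 2·(4+14) − 5 = 31 → (4,31,14)
replace slot 3: 2·(4+31) − 14 = 56 → (4,31,56)

4,31,56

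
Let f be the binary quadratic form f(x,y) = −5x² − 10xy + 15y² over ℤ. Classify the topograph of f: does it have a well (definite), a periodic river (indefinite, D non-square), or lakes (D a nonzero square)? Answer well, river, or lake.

D = b²−4ac = (-10)² − 4·(-5)·15 = 400
D = 20² is a perfect square ⇒ form factors over ℤ ⇒ lakes

lake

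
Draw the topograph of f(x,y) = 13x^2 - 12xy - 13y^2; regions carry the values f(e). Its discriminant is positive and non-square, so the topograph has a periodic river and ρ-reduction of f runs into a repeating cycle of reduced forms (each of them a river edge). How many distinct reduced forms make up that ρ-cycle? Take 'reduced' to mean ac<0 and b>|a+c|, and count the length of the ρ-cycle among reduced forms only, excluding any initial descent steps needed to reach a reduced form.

D = 820, ⌊√D⌋ = 28
descent: ρ → (-13,12,13)  [lands on river]
river: ρ → (13,14,-12)
river: ρ → (-12,10,15)
river: ρ → (15,20,-7)
river: ρ → (-7,22,12)
river: ρ → (12,26,-3)
river: ρ → (-3,28,3)
river: ρ → (3,26,-12)
river: ρ → (-12,22,7)
river: ρ → (7,20,-15)
river: ρ → (-15,10,12)
river: ρ → (12,14,-13)
ρ-cycle length = 12 (tail of 1 descent step not counted)

12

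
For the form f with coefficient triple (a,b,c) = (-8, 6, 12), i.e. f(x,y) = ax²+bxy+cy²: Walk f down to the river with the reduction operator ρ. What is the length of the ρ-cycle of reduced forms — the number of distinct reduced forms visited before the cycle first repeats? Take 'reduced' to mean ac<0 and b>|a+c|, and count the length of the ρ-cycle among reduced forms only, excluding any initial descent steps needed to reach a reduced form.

D = 420, ⌊√D⌋ = 20
river: ρ → (12,18,-2)
river: ρ → (-2,18,12)
river: ρ → (12,6,-8)
river: ρ → (-8,10,10)
river: ρ → (10,10,-8)
river: ρ → (-8,6,12)
ρ-cycle length = 6 (tail of 0 descent steps not counted)

6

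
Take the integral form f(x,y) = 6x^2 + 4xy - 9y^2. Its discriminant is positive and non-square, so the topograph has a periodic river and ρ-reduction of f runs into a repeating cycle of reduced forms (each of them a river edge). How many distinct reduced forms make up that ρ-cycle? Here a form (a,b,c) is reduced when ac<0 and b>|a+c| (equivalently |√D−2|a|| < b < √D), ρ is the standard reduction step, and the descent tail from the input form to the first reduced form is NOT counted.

D = 232, ⌊√D⌋ = 15
river: ρ → (-9,14,1)
river: ρ → (1,14,-9)
river: ρ → (-9,4,6)
river: ρ → (6,8,-7)
river: ρ → (-7,6,7)
river: ρ → (7,8,-6)
river: ρ → (-6,4,9)
river: ρ → (9,14,-1)
river: ρ → (-1,14,9)
river: ρ → (9,4,-6)
river: ρ → (-6,8,7)
river: ρ → (7,6,-7)
river: ρ → (-7,8,6)
river: ρ → (6,4,-9)
ρ-cycle length = 14 (tail of 0 descent steps not counted)

14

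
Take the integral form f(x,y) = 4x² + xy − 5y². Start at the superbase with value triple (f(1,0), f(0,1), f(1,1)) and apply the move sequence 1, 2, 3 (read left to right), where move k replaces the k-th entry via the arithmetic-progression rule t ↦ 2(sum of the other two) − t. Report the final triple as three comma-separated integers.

start (4,-5,0) = (f(1,0),f(0,1),f(1,1))
replace slot 1: 2·((-5)+0) − 4 = -14 → (-14,-5,0)
replace slot 2: 2·((-14)+0) − (-5) = -23 → (-14,-23,0)
replace slot 3: 2·((-14)+(-23)) − 0 = -74 → (-14,-23,-74)

-14,-23,-74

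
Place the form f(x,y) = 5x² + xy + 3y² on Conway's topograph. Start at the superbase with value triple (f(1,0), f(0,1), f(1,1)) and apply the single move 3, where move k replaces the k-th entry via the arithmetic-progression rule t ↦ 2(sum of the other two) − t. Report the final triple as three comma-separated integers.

start (5,3,9) = (f(1,0),f(0,1),f(1,1))
replace slot 3: 2·(5+3) − 9 = 7 → (5,3,7)

5,3,7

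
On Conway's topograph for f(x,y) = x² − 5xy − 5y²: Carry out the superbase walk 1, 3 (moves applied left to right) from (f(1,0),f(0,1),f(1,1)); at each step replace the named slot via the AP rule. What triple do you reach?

start (1,-5,-9) = (f(1,0),f(0,1),f(1,1))
replace slot 1: 2·((-5)+(-9)) − 1 = -29 → (-29,-5,-9)
replace slot 3: 2·((-29)+(-5)) − (-9) = -59 → (-29,-5,-59)

-29,-5,-59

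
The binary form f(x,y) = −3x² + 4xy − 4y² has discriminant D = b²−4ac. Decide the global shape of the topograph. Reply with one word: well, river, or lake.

D = b²−4ac = 4² − 4·(-3)·(-4) = -32
D < 0 ⇒ definite ⇒ every region one sign ⇒ single well

well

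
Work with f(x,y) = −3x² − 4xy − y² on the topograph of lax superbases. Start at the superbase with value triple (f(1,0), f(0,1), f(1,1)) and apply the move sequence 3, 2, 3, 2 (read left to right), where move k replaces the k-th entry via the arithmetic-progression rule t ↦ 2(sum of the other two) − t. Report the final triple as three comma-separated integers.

start (-3,-1,-8) = (f(1,0),f(0,1),f(1,1))
replace slot 3: 2·((-3)+(-1)) − (-8) = 0 → (-3,-1,0)
replace slot 2: 2·((-3)+0) − (-1) = -5 → (-3,-5,0)
replace slot 3: 2·((-3)+(-5)) − 0 = -16 → (-3,-5,-16)
replace slot 2: 2·((-3)+(-16)) − (-5) = -33 → (-3,-33,-16)

-3,-33,-16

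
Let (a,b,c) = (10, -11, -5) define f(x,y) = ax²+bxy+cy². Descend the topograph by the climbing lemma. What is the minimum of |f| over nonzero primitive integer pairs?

descent: ρ → (-5,11,10)  [lands on river]
river: ρ → (10,9,-6)
river: ρ → (-6,15,4)
river: ρ → (4,17,-2)
river: ρ → (-2,15,12)
river: ρ → (12,9,-5)
closes: descent 1, river 6
min |a| on river = 2

2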